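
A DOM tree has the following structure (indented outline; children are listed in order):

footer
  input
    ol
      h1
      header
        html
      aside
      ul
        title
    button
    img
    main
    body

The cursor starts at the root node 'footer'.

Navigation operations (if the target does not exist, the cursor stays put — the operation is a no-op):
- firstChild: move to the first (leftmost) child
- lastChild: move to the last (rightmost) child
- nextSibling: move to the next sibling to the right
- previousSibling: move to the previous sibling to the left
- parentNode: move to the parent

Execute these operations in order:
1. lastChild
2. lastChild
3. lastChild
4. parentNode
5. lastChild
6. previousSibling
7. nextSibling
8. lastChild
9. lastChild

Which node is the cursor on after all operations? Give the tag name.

Answer: body

Derivation:
After 1 (lastChild): input
After 2 (lastChild): body
After 3 (lastChild): body (no-op, stayed)
After 4 (parentNode): input
After 5 (lastChild): body
After 6 (previousSibling): main
After 7 (nextSibling): body
After 8 (lastChild): body (no-op, stayed)
After 9 (lastChild): body (no-op, stayed)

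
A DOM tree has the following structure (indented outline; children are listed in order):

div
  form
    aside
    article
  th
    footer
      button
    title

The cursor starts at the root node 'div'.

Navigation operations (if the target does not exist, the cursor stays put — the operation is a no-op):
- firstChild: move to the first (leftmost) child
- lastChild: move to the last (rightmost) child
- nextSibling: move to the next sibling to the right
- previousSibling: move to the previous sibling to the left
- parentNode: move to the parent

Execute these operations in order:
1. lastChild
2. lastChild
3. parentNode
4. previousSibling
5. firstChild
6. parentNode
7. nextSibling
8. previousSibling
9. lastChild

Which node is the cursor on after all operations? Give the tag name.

After 1 (lastChild): th
After 2 (lastChild): title
After 3 (parentNode): th
After 4 (previousSibling): form
After 5 (firstChild): aside
After 6 (parentNode): form
After 7 (nextSibling): th
After 8 (previousSibling): form
After 9 (lastChild): article

Answer: article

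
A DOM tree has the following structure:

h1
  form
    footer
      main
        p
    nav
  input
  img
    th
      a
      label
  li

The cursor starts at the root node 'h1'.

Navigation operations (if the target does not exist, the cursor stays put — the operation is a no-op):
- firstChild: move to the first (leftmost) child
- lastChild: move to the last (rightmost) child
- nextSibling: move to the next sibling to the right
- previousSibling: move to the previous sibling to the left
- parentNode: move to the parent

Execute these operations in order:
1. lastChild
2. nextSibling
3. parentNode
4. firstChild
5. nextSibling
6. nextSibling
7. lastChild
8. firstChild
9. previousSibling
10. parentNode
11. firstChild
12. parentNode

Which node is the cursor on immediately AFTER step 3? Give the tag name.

Answer: h1

Derivation:
After 1 (lastChild): li
After 2 (nextSibling): li (no-op, stayed)
After 3 (parentNode): h1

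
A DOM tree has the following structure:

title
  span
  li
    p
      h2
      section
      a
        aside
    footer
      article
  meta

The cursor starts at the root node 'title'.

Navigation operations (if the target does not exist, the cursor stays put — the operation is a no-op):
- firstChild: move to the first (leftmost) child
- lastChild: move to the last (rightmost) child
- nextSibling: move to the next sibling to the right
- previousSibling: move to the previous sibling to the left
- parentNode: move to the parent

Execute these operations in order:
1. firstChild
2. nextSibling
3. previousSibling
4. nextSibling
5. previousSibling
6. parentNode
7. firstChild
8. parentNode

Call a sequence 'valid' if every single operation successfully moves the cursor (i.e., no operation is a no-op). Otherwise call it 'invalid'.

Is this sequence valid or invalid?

After 1 (firstChild): span
After 2 (nextSibling): li
After 3 (previousSibling): span
After 4 (nextSibling): li
After 5 (previousSibling): span
After 6 (parentNode): title
After 7 (firstChild): span
After 8 (parentNode): title

Answer: valid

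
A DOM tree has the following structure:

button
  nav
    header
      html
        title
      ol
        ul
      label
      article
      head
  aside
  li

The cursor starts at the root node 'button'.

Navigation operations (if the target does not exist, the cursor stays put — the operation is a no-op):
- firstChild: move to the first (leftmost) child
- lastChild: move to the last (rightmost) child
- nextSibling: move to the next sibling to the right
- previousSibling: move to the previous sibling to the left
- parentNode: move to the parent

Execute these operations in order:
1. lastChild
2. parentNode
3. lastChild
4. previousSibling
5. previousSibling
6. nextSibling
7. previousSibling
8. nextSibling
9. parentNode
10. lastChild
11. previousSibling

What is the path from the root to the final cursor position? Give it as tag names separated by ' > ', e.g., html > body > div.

After 1 (lastChild): li
After 2 (parentNode): button
After 3 (lastChild): li
After 4 (previousSibling): aside
After 5 (previousSibling): nav
After 6 (nextSibling): aside
After 7 (previousSibling): nav
After 8 (nextSibling): aside
After 9 (parentNode): button
After 10 (lastChild): li
After 11 (previousSibling): aside

Answer: button > aside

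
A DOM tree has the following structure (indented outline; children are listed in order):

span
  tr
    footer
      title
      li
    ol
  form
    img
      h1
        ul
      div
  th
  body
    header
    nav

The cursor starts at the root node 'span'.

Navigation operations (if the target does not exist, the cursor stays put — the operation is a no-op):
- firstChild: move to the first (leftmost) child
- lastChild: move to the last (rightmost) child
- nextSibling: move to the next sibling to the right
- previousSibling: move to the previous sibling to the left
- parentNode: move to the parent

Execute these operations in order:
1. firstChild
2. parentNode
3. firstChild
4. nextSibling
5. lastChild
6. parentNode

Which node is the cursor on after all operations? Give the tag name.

After 1 (firstChild): tr
After 2 (parentNode): span
After 3 (firstChild): tr
After 4 (nextSibling): form
After 5 (lastChild): img
After 6 (parentNode): form

Answer: form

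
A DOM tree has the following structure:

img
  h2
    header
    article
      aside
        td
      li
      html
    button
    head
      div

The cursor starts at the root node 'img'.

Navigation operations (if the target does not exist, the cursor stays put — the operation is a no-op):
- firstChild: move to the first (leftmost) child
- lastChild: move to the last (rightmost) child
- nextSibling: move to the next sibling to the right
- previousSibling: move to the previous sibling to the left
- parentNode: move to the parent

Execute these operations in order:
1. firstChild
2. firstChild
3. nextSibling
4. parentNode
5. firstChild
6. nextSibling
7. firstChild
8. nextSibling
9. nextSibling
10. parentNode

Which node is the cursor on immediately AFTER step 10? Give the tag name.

After 1 (firstChild): h2
After 2 (firstChild): header
After 3 (nextSibling): article
After 4 (parentNode): h2
After 5 (firstChild): header
After 6 (nextSibling): article
After 7 (firstChild): aside
After 8 (nextSibling): li
After 9 (nextSibling): html
After 10 (parentNode): article

Answer: article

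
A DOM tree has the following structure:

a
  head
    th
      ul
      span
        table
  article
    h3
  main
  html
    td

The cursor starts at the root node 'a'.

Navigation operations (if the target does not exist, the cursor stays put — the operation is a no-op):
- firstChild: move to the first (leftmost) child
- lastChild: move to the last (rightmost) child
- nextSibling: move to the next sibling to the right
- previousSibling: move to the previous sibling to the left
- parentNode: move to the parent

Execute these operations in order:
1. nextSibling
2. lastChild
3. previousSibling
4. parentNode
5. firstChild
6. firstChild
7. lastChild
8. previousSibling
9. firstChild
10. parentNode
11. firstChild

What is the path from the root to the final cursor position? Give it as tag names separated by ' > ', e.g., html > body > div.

Answer: a > head > th > ul

Derivation:
After 1 (nextSibling): a (no-op, stayed)
After 2 (lastChild): html
After 3 (previousSibling): main
After 4 (parentNode): a
After 5 (firstChild): head
After 6 (firstChild): th
After 7 (lastChild): span
After 8 (previousSibling): ul
After 9 (firstChild): ul (no-op, stayed)
After 10 (parentNode): th
After 11 (firstChild): ul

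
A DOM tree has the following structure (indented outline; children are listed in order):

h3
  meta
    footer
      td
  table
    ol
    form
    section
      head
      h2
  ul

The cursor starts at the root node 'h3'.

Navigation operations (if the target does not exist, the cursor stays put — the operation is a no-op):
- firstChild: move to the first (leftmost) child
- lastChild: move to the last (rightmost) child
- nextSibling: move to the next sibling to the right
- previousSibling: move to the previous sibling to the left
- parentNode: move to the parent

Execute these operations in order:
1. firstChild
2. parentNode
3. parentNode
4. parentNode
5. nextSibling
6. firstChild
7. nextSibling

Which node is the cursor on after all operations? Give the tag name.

Answer: table

Derivation:
After 1 (firstChild): meta
After 2 (parentNode): h3
After 3 (parentNode): h3 (no-op, stayed)
After 4 (parentNode): h3 (no-op, stayed)
After 5 (nextSibling): h3 (no-op, stayed)
After 6 (firstChild): meta
After 7 (nextSibling): table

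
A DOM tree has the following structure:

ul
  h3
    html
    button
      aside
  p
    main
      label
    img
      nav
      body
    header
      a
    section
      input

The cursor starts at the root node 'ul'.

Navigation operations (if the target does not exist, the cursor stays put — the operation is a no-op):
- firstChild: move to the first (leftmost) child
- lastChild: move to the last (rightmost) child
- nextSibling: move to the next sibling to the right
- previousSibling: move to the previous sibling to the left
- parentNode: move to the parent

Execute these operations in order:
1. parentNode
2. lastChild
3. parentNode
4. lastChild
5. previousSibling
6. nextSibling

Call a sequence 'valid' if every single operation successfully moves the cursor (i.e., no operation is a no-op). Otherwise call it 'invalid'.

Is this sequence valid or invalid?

After 1 (parentNode): ul (no-op, stayed)
After 2 (lastChild): p
After 3 (parentNode): ul
After 4 (lastChild): p
After 5 (previousSibling): h3
After 6 (nextSibling): p

Answer: invalid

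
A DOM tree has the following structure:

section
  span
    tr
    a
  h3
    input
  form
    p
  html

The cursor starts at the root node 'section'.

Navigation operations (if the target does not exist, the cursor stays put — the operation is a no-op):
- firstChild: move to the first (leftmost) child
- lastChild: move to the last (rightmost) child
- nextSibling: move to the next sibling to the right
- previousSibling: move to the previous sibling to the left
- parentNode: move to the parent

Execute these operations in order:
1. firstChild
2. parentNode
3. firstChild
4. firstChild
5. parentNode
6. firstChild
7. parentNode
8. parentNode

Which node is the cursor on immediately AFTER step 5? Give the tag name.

After 1 (firstChild): span
After 2 (parentNode): section
After 3 (firstChild): span
After 4 (firstChild): tr
After 5 (parentNode): span

Answer: span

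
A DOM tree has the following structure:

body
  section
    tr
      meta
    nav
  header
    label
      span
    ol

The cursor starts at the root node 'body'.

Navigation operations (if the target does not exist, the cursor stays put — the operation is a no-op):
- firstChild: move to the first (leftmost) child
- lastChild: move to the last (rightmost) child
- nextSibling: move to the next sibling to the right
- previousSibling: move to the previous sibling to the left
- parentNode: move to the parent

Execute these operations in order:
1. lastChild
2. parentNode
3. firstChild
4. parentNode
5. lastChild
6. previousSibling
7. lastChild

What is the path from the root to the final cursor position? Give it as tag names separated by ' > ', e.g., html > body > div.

After 1 (lastChild): header
After 2 (parentNode): body
After 3 (firstChild): section
After 4 (parentNode): body
After 5 (lastChild): header
After 6 (previousSibling): section
After 7 (lastChild): nav

Answer: body > section > nav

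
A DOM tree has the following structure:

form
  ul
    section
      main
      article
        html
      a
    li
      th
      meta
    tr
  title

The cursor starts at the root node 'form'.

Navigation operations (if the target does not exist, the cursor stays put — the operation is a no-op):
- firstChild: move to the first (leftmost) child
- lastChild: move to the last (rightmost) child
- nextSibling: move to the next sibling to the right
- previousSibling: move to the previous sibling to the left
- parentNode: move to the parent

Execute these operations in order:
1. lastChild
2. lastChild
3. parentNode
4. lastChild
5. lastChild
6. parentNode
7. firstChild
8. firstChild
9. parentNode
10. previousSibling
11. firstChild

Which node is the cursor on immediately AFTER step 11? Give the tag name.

Answer: section

Derivation:
After 1 (lastChild): title
After 2 (lastChild): title (no-op, stayed)
After 3 (parentNode): form
After 4 (lastChild): title
After 5 (lastChild): title (no-op, stayed)
After 6 (parentNode): form
After 7 (firstChild): ul
After 8 (firstChild): section
After 9 (parentNode): ul
After 10 (previousSibling): ul (no-op, stayed)
After 11 (firstChild): section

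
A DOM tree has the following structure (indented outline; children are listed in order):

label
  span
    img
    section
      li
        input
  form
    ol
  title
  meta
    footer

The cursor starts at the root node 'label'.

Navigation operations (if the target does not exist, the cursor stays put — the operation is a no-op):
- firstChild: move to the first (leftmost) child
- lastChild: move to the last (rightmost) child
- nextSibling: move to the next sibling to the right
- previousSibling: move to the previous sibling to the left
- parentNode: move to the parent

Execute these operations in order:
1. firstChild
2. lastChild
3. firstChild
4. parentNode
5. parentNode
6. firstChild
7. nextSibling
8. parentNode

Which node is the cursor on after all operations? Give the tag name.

Answer: span

Derivation:
After 1 (firstChild): span
After 2 (lastChild): section
After 3 (firstChild): li
After 4 (parentNode): section
After 5 (parentNode): span
After 6 (firstChild): img
After 7 (nextSibling): section
After 8 (parentNode): span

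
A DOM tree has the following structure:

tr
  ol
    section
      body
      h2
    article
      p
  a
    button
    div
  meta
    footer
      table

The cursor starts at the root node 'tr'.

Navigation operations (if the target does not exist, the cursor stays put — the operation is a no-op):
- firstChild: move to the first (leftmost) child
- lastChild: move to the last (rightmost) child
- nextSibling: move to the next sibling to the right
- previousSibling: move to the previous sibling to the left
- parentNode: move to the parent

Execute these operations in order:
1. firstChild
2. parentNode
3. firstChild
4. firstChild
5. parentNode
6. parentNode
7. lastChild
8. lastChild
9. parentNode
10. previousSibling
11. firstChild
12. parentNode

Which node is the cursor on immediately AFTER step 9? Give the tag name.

After 1 (firstChild): ol
After 2 (parentNode): tr
After 3 (firstChild): ol
After 4 (firstChild): section
After 5 (parentNode): ol
After 6 (parentNode): tr
After 7 (lastChild): meta
After 8 (lastChild): footer
After 9 (parentNode): meta

Answer: meta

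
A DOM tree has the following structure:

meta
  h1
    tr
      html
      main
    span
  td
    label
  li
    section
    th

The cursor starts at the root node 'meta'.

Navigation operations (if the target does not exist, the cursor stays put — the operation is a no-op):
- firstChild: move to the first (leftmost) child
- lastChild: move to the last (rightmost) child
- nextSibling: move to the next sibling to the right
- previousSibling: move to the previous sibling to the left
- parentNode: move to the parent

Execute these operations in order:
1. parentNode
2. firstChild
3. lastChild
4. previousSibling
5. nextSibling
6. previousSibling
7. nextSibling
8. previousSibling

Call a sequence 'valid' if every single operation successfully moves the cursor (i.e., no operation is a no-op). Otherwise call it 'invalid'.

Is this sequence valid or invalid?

Answer: invalid

Derivation:
After 1 (parentNode): meta (no-op, stayed)
After 2 (firstChild): h1
After 3 (lastChild): span
After 4 (previousSibling): tr
After 5 (nextSibling): span
After 6 (previousSibling): tr
After 7 (nextSibling): span
After 8 (previousSibling): tr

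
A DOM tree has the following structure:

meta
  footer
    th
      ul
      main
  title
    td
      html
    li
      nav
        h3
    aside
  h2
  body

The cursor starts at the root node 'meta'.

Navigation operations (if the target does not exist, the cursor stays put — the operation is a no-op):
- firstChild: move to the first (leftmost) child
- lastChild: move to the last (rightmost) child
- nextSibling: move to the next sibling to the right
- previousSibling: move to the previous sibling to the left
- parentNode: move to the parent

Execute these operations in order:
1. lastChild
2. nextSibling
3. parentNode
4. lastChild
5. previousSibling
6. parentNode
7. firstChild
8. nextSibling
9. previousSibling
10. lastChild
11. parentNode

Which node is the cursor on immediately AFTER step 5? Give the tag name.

Answer: h2

Derivation:
After 1 (lastChild): body
After 2 (nextSibling): body (no-op, stayed)
After 3 (parentNode): meta
After 4 (lastChild): body
After 5 (previousSibling): h2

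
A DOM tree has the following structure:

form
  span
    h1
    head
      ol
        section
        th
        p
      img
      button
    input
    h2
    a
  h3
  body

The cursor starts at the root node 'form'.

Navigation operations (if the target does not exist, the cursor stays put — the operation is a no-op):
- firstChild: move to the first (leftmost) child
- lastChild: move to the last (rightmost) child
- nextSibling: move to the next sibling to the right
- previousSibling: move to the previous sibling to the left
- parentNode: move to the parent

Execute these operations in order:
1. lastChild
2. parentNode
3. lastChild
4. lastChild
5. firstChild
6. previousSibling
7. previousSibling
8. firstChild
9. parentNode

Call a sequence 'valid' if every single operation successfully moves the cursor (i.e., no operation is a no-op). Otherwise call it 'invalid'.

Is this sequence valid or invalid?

Answer: invalid

Derivation:
After 1 (lastChild): body
After 2 (parentNode): form
After 3 (lastChild): body
After 4 (lastChild): body (no-op, stayed)
After 5 (firstChild): body (no-op, stayed)
After 6 (previousSibling): h3
After 7 (previousSibling): span
After 8 (firstChild): h1
After 9 (parentNode): span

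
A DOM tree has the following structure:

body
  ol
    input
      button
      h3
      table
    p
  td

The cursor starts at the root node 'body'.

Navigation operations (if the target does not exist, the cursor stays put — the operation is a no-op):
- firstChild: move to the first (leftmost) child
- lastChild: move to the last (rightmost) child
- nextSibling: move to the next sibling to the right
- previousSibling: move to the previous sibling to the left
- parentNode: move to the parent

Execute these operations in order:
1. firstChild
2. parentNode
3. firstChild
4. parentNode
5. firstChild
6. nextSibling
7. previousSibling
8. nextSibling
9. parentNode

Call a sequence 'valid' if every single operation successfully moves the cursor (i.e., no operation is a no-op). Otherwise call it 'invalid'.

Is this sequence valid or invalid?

After 1 (firstChild): ol
After 2 (parentNode): body
After 3 (firstChild): ol
After 4 (parentNode): body
After 5 (firstChild): ol
After 6 (nextSibling): td
After 7 (previousSibling): ol
After 8 (nextSibling): td
After 9 (parentNode): body

Answer: valid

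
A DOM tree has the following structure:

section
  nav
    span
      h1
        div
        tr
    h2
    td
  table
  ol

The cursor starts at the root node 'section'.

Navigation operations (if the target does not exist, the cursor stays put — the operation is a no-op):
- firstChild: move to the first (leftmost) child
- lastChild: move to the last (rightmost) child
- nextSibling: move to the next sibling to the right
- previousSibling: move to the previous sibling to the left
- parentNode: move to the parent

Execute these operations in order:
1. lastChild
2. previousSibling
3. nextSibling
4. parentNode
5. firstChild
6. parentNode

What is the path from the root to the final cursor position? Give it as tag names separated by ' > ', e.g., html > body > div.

Answer: section

Derivation:
After 1 (lastChild): ol
After 2 (previousSibling): table
After 3 (nextSibling): ol
After 4 (parentNode): section
After 5 (firstChild): nav
After 6 (parentNode): section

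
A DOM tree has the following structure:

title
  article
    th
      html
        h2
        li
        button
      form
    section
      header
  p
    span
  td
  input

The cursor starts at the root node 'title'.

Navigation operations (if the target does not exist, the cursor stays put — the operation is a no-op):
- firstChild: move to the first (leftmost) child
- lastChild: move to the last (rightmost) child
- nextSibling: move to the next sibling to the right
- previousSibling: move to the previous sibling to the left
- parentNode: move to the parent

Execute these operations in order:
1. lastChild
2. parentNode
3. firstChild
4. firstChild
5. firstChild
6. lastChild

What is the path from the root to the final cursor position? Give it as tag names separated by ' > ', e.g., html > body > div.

After 1 (lastChild): input
After 2 (parentNode): title
After 3 (firstChild): article
After 4 (firstChild): th
After 5 (firstChild): html
After 6 (lastChild): button

Answer: title > article > th > html > button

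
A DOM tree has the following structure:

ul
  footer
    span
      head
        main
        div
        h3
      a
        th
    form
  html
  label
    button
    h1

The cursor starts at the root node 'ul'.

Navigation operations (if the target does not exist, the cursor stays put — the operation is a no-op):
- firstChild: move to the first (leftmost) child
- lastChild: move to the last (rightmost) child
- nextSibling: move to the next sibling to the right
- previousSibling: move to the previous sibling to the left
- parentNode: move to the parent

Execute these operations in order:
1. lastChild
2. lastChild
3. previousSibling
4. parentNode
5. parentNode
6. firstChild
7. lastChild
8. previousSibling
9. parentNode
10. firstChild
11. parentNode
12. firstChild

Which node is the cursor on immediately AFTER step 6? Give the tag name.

Answer: footer

Derivation:
After 1 (lastChild): label
After 2 (lastChild): h1
After 3 (previousSibling): button
After 4 (parentNode): label
After 5 (parentNode): ul
After 6 (firstChild): footer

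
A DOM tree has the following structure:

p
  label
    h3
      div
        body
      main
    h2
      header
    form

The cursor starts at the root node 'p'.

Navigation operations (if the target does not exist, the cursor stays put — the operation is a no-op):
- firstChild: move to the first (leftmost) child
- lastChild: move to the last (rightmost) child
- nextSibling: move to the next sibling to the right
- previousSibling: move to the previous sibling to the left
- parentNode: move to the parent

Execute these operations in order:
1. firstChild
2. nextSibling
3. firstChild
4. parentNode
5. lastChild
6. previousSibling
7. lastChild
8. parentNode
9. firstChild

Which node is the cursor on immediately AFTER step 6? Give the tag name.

After 1 (firstChild): label
After 2 (nextSibling): label (no-op, stayed)
After 3 (firstChild): h3
After 4 (parentNode): label
After 5 (lastChild): form
After 6 (previousSibling): h2

Answer: h2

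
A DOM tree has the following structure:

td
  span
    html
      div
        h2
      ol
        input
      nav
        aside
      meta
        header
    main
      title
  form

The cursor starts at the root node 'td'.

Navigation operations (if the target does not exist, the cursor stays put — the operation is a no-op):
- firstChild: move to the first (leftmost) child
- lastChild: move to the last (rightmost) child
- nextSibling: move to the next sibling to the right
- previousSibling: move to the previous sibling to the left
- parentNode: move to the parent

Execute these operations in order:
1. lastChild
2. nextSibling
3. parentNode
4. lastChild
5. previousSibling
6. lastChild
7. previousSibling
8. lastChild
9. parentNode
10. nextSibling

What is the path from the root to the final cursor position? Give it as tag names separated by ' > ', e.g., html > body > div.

Answer: td > span > main

Derivation:
After 1 (lastChild): form
After 2 (nextSibling): form (no-op, stayed)
After 3 (parentNode): td
After 4 (lastChild): form
After 5 (previousSibling): span
After 6 (lastChild): main
After 7 (previousSibling): html
After 8 (lastChild): meta
After 9 (parentNode): html
After 10 (nextSibling): main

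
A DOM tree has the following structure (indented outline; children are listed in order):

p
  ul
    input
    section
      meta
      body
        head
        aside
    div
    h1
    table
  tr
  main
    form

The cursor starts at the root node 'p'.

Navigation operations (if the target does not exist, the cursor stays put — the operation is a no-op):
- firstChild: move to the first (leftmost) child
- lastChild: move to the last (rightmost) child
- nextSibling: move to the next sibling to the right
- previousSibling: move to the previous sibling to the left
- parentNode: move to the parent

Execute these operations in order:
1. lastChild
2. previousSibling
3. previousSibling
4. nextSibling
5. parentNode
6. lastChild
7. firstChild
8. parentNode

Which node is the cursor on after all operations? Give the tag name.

After 1 (lastChild): main
After 2 (previousSibling): tr
After 3 (previousSibling): ul
After 4 (nextSibling): tr
After 5 (parentNode): p
After 6 (lastChild): main
After 7 (firstChild): form
After 8 (parentNode): main

Answer: main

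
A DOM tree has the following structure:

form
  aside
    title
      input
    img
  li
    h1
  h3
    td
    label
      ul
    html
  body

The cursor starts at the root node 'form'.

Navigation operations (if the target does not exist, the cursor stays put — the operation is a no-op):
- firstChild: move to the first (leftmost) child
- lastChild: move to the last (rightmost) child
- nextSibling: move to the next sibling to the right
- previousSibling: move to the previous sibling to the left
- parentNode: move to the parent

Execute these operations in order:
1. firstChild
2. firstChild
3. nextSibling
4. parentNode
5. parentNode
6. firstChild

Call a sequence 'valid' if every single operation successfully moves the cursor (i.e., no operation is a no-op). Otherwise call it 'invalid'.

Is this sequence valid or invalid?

After 1 (firstChild): aside
After 2 (firstChild): title
After 3 (nextSibling): img
After 4 (parentNode): aside
After 5 (parentNode): form
After 6 (firstChild): aside

Answer: valid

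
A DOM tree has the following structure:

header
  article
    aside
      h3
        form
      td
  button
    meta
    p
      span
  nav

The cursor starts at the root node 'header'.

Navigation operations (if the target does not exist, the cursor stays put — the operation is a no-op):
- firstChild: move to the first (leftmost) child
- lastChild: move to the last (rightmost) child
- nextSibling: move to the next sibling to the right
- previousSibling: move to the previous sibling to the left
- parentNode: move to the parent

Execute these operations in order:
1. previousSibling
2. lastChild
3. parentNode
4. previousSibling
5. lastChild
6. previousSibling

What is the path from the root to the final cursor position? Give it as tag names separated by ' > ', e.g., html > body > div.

Answer: header > button

Derivation:
After 1 (previousSibling): header (no-op, stayed)
After 2 (lastChild): nav
After 3 (parentNode): header
After 4 (previousSibling): header (no-op, stayed)
After 5 (lastChild): nav
After 6 (previousSibling): button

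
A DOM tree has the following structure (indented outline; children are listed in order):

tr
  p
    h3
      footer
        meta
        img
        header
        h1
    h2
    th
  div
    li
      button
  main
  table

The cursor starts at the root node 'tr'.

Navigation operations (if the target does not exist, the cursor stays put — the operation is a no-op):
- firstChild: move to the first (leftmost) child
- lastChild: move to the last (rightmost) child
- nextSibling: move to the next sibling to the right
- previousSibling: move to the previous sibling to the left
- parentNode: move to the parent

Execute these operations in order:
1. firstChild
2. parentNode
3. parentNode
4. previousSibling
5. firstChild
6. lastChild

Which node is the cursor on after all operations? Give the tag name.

Answer: th

Derivation:
After 1 (firstChild): p
After 2 (parentNode): tr
After 3 (parentNode): tr (no-op, stayed)
After 4 (previousSibling): tr (no-op, stayed)
After 5 (firstChild): p
After 6 (lastChild): th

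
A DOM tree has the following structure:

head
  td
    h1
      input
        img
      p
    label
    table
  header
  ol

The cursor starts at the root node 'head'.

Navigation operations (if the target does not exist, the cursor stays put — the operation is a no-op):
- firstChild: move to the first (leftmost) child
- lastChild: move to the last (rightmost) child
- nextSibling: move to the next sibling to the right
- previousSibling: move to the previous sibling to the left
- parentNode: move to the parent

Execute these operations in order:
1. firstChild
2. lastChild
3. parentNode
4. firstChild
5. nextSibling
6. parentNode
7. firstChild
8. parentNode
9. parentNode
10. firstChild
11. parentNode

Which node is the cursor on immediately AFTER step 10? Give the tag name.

Answer: td

Derivation:
After 1 (firstChild): td
After 2 (lastChild): table
After 3 (parentNode): td
After 4 (firstChild): h1
After 5 (nextSibling): label
After 6 (parentNode): td
After 7 (firstChild): h1
After 8 (parentNode): td
After 9 (parentNode): head
After 10 (firstChild): td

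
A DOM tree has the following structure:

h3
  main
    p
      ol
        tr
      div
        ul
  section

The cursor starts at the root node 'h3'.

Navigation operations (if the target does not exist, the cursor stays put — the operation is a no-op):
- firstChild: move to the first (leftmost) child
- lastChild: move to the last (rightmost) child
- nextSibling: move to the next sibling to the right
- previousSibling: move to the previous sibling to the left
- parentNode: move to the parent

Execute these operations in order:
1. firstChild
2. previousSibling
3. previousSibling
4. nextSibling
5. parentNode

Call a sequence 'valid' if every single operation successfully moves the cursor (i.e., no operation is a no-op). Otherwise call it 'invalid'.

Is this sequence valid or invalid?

After 1 (firstChild): main
After 2 (previousSibling): main (no-op, stayed)
After 3 (previousSibling): main (no-op, stayed)
After 4 (nextSibling): section
After 5 (parentNode): h3

Answer: invalid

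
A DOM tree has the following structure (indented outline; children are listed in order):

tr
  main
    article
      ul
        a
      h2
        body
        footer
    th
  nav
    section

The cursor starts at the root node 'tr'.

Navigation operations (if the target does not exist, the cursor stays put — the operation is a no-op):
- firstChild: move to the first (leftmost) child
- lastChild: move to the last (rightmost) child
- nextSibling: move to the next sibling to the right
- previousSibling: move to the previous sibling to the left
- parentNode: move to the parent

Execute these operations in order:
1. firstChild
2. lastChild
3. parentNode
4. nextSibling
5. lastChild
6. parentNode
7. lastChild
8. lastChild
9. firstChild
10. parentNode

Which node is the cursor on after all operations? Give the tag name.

After 1 (firstChild): main
After 2 (lastChild): th
After 3 (parentNode): main
After 4 (nextSibling): nav
After 5 (lastChild): section
After 6 (parentNode): nav
After 7 (lastChild): section
After 8 (lastChild): section (no-op, stayed)
After 9 (firstChild): section (no-op, stayed)
After 10 (parentNode): nav

Answer: nav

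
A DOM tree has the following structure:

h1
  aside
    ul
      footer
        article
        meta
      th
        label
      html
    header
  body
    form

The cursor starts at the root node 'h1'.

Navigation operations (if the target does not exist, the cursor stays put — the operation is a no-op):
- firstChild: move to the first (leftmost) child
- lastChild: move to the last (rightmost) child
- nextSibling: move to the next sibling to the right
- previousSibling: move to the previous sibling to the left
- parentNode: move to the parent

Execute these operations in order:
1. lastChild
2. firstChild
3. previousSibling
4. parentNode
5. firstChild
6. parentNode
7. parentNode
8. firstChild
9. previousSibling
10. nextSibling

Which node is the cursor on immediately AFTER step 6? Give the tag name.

After 1 (lastChild): body
After 2 (firstChild): form
After 3 (previousSibling): form (no-op, stayed)
After 4 (parentNode): body
After 5 (firstChild): form
After 6 (parentNode): body

Answer: body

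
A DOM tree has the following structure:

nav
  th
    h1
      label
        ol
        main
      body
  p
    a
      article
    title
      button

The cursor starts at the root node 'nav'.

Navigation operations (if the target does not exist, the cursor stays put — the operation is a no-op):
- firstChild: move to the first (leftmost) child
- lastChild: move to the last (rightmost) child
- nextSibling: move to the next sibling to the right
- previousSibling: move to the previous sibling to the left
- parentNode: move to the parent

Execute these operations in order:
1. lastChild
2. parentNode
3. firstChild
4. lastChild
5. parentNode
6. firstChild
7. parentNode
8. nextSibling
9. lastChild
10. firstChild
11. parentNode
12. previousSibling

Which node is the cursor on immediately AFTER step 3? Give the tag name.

Answer: th

Derivation:
After 1 (lastChild): p
After 2 (parentNode): nav
After 3 (firstChild): th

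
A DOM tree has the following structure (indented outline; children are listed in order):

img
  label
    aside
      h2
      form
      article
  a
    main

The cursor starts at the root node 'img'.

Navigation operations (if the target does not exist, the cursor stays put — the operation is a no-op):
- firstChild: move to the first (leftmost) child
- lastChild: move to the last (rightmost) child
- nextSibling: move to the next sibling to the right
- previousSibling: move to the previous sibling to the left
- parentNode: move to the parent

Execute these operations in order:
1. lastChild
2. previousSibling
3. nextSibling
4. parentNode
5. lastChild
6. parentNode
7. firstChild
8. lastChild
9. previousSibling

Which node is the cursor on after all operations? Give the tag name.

Answer: aside

Derivation:
After 1 (lastChild): a
After 2 (previousSibling): label
After 3 (nextSibling): a
After 4 (parentNode): img
After 5 (lastChild): a
After 6 (parentNode): img
After 7 (firstChild): label
After 8 (lastChild): aside
After 9 (previousSibling): aside (no-op, stayed)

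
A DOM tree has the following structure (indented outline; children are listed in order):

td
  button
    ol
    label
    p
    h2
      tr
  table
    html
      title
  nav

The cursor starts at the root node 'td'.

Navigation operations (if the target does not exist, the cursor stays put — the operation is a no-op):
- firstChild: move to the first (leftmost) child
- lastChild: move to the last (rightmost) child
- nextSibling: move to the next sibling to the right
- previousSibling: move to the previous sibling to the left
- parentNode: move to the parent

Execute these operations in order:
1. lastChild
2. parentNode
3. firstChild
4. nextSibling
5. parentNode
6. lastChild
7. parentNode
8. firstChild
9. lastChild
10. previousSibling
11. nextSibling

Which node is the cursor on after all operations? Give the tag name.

Answer: h2

Derivation:
After 1 (lastChild): nav
After 2 (parentNode): td
After 3 (firstChild): button
After 4 (nextSibling): table
After 5 (parentNode): td
After 6 (lastChild): nav
After 7 (parentNode): td
After 8 (firstChild): button
After 9 (lastChild): h2
After 10 (previousSibling): p
After 11 (nextSibling): h2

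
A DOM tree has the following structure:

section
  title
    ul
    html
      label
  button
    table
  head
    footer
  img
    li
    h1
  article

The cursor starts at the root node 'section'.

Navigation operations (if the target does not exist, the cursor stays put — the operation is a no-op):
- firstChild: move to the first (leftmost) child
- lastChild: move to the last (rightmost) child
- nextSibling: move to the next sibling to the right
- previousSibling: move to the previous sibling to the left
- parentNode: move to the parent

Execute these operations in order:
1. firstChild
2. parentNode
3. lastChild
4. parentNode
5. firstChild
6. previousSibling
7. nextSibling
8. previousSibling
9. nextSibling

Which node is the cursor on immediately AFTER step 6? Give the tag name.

After 1 (firstChild): title
After 2 (parentNode): section
After 3 (lastChild): article
After 4 (parentNode): section
After 5 (firstChild): title
After 6 (previousSibling): title (no-op, stayed)

Answer: title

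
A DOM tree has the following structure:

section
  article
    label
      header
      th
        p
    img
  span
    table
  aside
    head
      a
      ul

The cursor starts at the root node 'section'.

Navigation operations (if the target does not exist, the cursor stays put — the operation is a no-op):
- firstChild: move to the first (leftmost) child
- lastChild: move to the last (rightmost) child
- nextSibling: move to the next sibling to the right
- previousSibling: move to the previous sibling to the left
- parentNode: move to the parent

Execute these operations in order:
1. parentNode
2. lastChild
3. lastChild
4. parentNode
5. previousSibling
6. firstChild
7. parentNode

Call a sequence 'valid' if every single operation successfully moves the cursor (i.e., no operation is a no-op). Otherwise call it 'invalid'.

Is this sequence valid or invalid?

After 1 (parentNode): section (no-op, stayed)
After 2 (lastChild): aside
After 3 (lastChild): head
After 4 (parentNode): aside
After 5 (previousSibling): span
After 6 (firstChild): table
After 7 (parentNode): span

Answer: invalid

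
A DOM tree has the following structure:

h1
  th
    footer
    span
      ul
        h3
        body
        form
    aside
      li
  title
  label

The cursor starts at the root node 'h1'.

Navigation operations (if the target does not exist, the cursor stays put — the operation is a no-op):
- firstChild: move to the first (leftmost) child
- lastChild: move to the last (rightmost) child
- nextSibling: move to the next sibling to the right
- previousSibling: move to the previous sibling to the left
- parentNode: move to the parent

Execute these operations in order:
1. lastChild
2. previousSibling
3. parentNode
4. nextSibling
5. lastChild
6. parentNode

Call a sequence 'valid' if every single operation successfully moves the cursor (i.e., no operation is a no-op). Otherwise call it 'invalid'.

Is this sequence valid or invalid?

Answer: invalid

Derivation:
After 1 (lastChild): label
After 2 (previousSibling): title
After 3 (parentNode): h1
After 4 (nextSibling): h1 (no-op, stayed)
After 5 (lastChild): label
After 6 (parentNode): h1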